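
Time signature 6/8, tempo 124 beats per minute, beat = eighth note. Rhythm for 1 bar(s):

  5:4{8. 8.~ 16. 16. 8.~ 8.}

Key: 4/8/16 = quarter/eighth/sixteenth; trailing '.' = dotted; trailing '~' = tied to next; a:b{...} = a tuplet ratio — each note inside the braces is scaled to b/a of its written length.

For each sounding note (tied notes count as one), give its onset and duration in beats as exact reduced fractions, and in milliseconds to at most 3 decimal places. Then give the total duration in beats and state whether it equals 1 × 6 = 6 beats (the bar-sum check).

1) 0.0ms=0b +580.645ms=6/5b
2) 580.645ms=6/5b +870.968ms=9/5b
3) 1451.613ms=3b +290.323ms=3/5b
4) 1741.935ms=18/5b +1161.29ms=12/5b
Σ=6b of 6 (124bpm 6/8) — PASS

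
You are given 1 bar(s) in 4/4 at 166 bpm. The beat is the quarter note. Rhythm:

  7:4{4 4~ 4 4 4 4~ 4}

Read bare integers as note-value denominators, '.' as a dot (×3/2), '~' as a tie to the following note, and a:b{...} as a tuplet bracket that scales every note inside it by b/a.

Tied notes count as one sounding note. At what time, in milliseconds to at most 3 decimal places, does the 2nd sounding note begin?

1. 0.0ms @ 0 + 206.54ms (4/7)
2. 206.54ms @ 4/7 + 413.081ms (8/7)
3. 619.621ms @ 12/7 + 206.54ms (4/7)
4. 826.162ms @ 16/7 + 206.54ms (4/7)
5. 1032.702ms @ 20/7 + 413.081ms (8/7)

note 2 onset = 4/7b = 206.54ms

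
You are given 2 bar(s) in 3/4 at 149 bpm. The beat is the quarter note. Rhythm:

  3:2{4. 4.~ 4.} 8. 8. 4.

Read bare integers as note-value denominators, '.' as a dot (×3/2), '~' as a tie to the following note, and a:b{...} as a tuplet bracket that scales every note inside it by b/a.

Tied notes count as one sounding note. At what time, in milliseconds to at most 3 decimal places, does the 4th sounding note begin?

1. 0.0ms @ 0 + 402.685ms (1)
2. 402.685ms @ 1 + 805.369ms (2)
3. 1208.054ms @ 3 + 302.013ms (3/4)
4. 1510.067ms @ 15/4 + 302.013ms (3/4)
5. 1812.081ms @ 9/2 + 604.027ms (3/2)

note 4 onset = 15/4b = 1510.067ms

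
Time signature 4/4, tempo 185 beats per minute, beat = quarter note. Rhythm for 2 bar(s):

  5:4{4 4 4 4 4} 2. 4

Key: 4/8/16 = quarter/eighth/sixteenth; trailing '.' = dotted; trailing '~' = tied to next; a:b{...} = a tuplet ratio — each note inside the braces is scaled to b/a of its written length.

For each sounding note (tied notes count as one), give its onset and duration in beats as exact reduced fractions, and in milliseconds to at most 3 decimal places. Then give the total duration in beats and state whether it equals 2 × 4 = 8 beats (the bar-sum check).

1) 0.0ms=0b +259.459ms=4/5b
2) 259.459ms=4/5b +259.459ms=4/5b
3) 518.919ms=8/5b +259.459ms=4/5b
4) 778.378ms=12/5b +259.459ms=4/5b
5) 1037.838ms=16/5b +259.459ms=4/5b
6) 1297.297ms=4b +972.973ms=3b
7) 2270.27ms=7b +324.324ms=1b
Σ=8b of 8 (185bpm 4/4) — PASS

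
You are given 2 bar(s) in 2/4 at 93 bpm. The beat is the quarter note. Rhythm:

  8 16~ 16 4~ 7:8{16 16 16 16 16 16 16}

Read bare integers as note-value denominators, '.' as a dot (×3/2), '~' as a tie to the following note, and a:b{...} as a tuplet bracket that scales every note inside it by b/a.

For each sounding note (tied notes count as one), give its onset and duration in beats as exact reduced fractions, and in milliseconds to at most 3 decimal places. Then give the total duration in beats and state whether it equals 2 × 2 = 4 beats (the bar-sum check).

1) 0.0ms=0b +322.581ms=1/2b
2) 322.581ms=1/2b +322.581ms=1/2b
3) 645.161ms=1b +829.493ms=9/7b
4) 1474.654ms=16/7b +184.332ms=2/7b
5) 1658.986ms=18/7b +184.332ms=2/7b
6) 1843.318ms=20/7b +184.332ms=2/7b
7) 2027.65ms=22/7b +184.332ms=2/7b
8) 2211.982ms=24/7b +184.332ms=2/7b
9) 2396.313ms=26/7b +184.332ms=2/7b
Σ=4b of 4 (93bpm 2/4) — PASS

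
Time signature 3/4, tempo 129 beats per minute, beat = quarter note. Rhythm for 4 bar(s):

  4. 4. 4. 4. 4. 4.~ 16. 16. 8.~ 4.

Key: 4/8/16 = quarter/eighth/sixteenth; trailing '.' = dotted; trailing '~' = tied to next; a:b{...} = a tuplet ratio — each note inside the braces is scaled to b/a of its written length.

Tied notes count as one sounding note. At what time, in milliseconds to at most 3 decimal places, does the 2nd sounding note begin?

note 2 onset = 3/2b = 697.674ms

1. 0.0ms @ 0 + 697.674ms (3/2)
2. 697.674ms @ 3/2 + 697.674ms (3/2)
3. 1395.349ms @ 3 + 697.674ms (3/2)
4. 2093.023ms @ 9/2 + 697.674ms (3/2)
5. 2790.698ms @ 6 + 697.674ms (3/2)
6. 3488.372ms @ 15/2 + 872.093ms (15/8)
7. 4360.465ms @ 75/8 + 174.419ms (3/8)
8. 4534.884ms @ 39/4 + 1046.512ms (9/4)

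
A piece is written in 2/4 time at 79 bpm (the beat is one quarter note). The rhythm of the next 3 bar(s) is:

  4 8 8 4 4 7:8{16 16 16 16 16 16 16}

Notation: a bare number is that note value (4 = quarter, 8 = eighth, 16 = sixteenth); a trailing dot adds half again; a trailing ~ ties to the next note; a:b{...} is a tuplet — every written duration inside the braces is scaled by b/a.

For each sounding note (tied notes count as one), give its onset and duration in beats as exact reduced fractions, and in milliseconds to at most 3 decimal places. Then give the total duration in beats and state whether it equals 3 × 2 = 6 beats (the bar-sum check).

1) 0.0ms=0b +759.494ms=1b
2) 759.494ms=1b +379.747ms=1/2b
3) 1139.241ms=3/2b +379.747ms=1/2b
4) 1518.987ms=2b +759.494ms=1b
5) 2278.481ms=3b +759.494ms=1b
6) 3037.975ms=4b +216.998ms=2/7b
7) 3254.973ms=30/7b +216.998ms=2/7b
8) 3471.971ms=32/7b +216.998ms=2/7b
9) 3688.969ms=34/7b +216.998ms=2/7b
10) 3905.967ms=36/7b +216.998ms=2/7b
11) 4122.966ms=38/7b +216.998ms=2/7b
12) 4339.964ms=40/7b +216.998ms=2/7b
Σ=6b of 6 (79bpm 2/4) — PASS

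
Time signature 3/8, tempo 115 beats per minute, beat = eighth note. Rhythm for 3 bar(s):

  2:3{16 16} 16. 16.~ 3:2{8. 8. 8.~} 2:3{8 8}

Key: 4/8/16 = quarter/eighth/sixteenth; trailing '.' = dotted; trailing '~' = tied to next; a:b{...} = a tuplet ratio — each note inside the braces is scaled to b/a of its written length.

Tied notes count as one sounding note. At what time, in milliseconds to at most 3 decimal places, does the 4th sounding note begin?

1. 0.0ms @ 0 + 391.304ms (3/4)
2. 391.304ms @ 3/4 + 391.304ms (3/4)
3. 782.609ms @ 3/2 + 391.304ms (3/4)
4. 1173.913ms @ 9/4 + 913.043ms (7/4)
5. 2086.957ms @ 4 + 521.739ms (1)
6. 2608.696ms @ 5 + 1304.348ms (5/2)
7. 3913.043ms @ 15/2 + 782.609ms (3/2)

note 4 onset = 9/4b = 1173.913ms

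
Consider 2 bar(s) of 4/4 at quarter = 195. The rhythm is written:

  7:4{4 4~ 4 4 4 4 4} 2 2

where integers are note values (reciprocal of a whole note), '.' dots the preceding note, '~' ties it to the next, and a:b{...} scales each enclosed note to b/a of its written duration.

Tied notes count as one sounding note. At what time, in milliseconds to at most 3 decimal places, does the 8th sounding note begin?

1. 0.0ms @ 0 + 175.824ms (4/7)
2. 175.824ms @ 4/7 + 351.648ms (8/7)
3. 527.473ms @ 12/7 + 175.824ms (4/7)
4. 703.297ms @ 16/7 + 175.824ms (4/7)
5. 879.121ms @ 20/7 + 175.824ms (4/7)
6. 1054.945ms @ 24/7 + 175.824ms (4/7)
7. 1230.769ms @ 4 + 615.385ms (2)
8. 1846.154ms @ 6 + 615.385ms (2)

note 8 onset = 6b = 1846.154ms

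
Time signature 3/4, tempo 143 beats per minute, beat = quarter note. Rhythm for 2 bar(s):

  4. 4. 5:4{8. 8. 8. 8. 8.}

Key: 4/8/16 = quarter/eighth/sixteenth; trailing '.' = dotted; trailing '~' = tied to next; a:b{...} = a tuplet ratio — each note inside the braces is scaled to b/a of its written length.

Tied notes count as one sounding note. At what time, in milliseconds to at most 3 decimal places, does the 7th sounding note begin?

note 7 onset = 27/5b = 2265.734ms

1. 0.0ms @ 0 + 629.371ms (3/2)
2. 629.371ms @ 3/2 + 629.371ms (3/2)
3. 1258.741ms @ 3 + 251.748ms (3/5)
4. 1510.49ms @ 18/5 + 251.748ms (3/5)
5. 1762.238ms @ 21/5 + 251.748ms (3/5)
6. 2013.986ms @ 24/5 + 251.748ms (3/5)
7. 2265.734ms @ 27/5 + 251.748ms (3/5)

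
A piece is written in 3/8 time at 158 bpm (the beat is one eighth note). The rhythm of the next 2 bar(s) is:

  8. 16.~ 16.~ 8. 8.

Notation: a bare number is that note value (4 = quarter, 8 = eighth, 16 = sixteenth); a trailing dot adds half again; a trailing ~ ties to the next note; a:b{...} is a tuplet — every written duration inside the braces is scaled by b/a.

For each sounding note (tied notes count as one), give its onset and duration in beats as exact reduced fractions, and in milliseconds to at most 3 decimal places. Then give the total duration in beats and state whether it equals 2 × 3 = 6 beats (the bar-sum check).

1) 0.0ms=0b +569.62ms=3/2b
2) 569.62ms=3/2b +1139.241ms=3b
3) 1708.861ms=9/2b +569.62ms=3/2b
Σ=6b of 6 (158bpm 3/8) — PASS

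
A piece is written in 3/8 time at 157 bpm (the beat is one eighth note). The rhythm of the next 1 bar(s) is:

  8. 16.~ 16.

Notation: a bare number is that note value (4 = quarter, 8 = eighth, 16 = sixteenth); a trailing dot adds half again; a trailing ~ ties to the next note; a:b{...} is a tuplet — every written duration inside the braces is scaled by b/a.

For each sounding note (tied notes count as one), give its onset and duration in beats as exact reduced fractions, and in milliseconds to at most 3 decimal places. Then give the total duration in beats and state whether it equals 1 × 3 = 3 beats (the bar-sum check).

1) 0.0ms=0b +573.248ms=3/2b
2) 573.248ms=3/2b +573.248ms=3/2b
Σ=3b of 3 (157bpm 3/8) — PASS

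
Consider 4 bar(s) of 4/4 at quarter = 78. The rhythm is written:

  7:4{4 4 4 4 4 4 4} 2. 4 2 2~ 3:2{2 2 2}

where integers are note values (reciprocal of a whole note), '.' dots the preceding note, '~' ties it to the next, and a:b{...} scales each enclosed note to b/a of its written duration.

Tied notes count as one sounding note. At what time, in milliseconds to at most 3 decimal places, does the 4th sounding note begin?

note 4 onset = 12/7b = 1318.681ms

1. 0.0ms @ 0 + 439.56ms (4/7)
2. 439.56ms @ 4/7 + 439.56ms (4/7)
3. 879.121ms @ 8/7 + 439.56ms (4/7)
4. 1318.681ms @ 12/7 + 439.56ms (4/7)
5. 1758.242ms @ 16/7 + 439.56ms (4/7)
6. 2197.802ms @ 20/7 + 439.56ms (4/7)
7. 2637.363ms @ 24/7 + 439.56ms (4/7)
8. 3076.923ms @ 4 + 2307.692ms (3)
9. 5384.615ms @ 7 + 769.231ms (1)
10. 6153.846ms @ 8 + 1538.462ms (2)
11. 7692.308ms @ 10 + 2564.103ms (10/3)
12. 10256.41ms @ 40/3 + 1025.641ms (4/3)
13. 11282.051ms @ 44/3 + 1025.641ms (4/3)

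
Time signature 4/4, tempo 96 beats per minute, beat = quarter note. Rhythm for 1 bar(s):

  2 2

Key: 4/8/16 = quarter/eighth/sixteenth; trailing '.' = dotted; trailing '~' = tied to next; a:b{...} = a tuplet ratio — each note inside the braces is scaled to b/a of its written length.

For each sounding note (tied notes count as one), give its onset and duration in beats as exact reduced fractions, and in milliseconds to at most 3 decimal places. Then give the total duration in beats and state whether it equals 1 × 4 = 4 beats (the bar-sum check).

1) 0.0ms=0b +1250.0ms=2b
2) 1250.0ms=2b +1250.0ms=2b
Σ=4b of 4 (96bpm 4/4) — PASS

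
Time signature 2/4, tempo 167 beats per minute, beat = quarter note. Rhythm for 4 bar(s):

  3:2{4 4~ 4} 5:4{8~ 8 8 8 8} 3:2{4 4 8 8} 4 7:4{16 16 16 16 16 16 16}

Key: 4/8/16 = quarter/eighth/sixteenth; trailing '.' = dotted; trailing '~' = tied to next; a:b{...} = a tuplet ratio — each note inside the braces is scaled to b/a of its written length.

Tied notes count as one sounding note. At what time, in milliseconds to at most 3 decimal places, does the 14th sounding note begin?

1. 0.0ms @ 0 + 239.521ms (2/3)
2. 239.521ms @ 2/3 + 479.042ms (4/3)
3. 718.563ms @ 2 + 287.425ms (4/5)
4. 1005.988ms @ 14/5 + 143.713ms (2/5)
5. 1149.701ms @ 16/5 + 143.713ms (2/5)
6. 1293.413ms @ 18/5 + 143.713ms (2/5)
7. 1437.126ms @ 4 + 239.521ms (2/3)
8. 1676.647ms @ 14/3 + 239.521ms (2/3)
9. 1916.168ms @ 16/3 + 119.76ms (1/3)
10. 2035.928ms @ 17/3 + 119.76ms (1/3)
11. 2155.689ms @ 6 + 359.281ms (1)
12. 2514.97ms @ 7 + 51.326ms (1/7)
13. 2566.296ms @ 50/7 + 51.326ms (1/7)
14. 2617.622ms @ 51/7 + 51.326ms (1/7)
15. 2668.948ms @ 52/7 + 51.326ms (1/7)
16. 2720.274ms @ 53/7 + 51.326ms (1/7)
17. 2771.6ms @ 54/7 + 51.326ms (1/7)
18. 2822.926ms @ 55/7 + 51.326ms (1/7)

note 14 onset = 51/7b = 2617.622ms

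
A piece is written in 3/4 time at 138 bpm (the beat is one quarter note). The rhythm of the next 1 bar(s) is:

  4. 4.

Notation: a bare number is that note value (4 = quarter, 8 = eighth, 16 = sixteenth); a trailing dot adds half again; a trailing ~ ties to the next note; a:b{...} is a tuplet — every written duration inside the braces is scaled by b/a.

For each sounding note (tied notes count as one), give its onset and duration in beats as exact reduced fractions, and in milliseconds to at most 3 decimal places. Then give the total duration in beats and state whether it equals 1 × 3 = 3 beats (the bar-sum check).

1) 0.0ms=0b +652.174ms=3/2b
2) 652.174ms=3/2b +652.174ms=3/2b
Σ=3b of 3 (138bpm 3/4) — PASS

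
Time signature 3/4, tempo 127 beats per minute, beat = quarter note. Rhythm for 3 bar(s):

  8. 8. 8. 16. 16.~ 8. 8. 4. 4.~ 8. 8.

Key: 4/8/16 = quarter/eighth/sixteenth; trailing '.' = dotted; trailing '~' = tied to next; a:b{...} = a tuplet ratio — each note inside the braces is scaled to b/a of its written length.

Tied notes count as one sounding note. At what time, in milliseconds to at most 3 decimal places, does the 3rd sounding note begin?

note 3 onset = 3/2b = 708.661ms

1. 0.0ms @ 0 + 354.331ms (3/4)
2. 354.331ms @ 3/4 + 354.331ms (3/4)
3. 708.661ms @ 3/2 + 354.331ms (3/4)
4. 1062.992ms @ 9/4 + 177.165ms (3/8)
5. 1240.157ms @ 21/8 + 531.496ms (9/8)
6. 1771.654ms @ 15/4 + 354.331ms (3/4)
7. 2125.984ms @ 9/2 + 708.661ms (3/2)
8. 2834.646ms @ 6 + 1062.992ms (9/4)
9. 3897.638ms @ 33/4 + 354.331ms (3/4)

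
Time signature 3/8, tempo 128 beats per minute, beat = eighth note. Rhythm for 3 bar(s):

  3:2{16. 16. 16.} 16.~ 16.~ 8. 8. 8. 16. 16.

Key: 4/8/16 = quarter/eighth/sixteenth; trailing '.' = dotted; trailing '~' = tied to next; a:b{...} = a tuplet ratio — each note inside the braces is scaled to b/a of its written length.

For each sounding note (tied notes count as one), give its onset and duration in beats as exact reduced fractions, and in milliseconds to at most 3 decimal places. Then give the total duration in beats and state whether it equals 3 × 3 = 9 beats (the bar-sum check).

1) 0.0ms=0b +234.375ms=1/2b
2) 234.375ms=1/2b +234.375ms=1/2b
3) 468.75ms=1b +234.375ms=1/2b
4) 703.125ms=3/2b +1406.25ms=3b
5) 2109.375ms=9/2b +703.125ms=3/2b
6) 2812.5ms=6b +703.125ms=3/2b
7) 3515.625ms=15/2b +351.562ms=3/4b
8) 3867.188ms=33/4b +351.562ms=3/4b
Σ=9b of 9 (128bpm 3/8) — PASS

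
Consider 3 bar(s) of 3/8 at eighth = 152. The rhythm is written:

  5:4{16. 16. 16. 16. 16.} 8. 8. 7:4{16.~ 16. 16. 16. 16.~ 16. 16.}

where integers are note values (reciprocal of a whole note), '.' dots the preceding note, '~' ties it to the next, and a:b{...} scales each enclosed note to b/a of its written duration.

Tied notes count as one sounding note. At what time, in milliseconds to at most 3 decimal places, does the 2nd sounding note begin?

note 2 onset = 3/5b = 236.842ms

1. 0.0ms @ 0 + 236.842ms (3/5)
2. 236.842ms @ 3/5 + 236.842ms (3/5)
3. 473.684ms @ 6/5 + 236.842ms (3/5)
4. 710.526ms @ 9/5 + 236.842ms (3/5)
5. 947.368ms @ 12/5 + 236.842ms (3/5)
6. 1184.211ms @ 3 + 592.105ms (3/2)
7. 1776.316ms @ 9/2 + 592.105ms (3/2)
8. 2368.421ms @ 6 + 338.346ms (6/7)
9. 2706.767ms @ 48/7 + 169.173ms (3/7)
10. 2875.94ms @ 51/7 + 169.173ms (3/7)
11. 3045.113ms @ 54/7 + 338.346ms (6/7)
12. 3383.459ms @ 60/7 + 169.173ms (3/7)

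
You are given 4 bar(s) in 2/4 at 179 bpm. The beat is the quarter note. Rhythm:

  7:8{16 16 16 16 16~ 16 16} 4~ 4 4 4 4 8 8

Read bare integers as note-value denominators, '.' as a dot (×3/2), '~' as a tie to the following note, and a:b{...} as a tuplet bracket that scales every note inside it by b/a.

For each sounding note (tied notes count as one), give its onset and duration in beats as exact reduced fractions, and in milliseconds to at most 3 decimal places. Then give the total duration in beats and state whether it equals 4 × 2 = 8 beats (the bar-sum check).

1) 0.0ms=0b +95.77ms=2/7b
2) 95.77ms=2/7b +95.77ms=2/7b
3) 191.54ms=4/7b +95.77ms=2/7b
4) 287.31ms=6/7b +95.77ms=2/7b
5) 383.081ms=8/7b +191.54ms=4/7b
6) 574.621ms=12/7b +95.77ms=2/7b
7) 670.391ms=2b +670.391ms=2b
8) 1340.782ms=4b +335.196ms=1b
9) 1675.978ms=5b +335.196ms=1b
10) 2011.173ms=6b +335.196ms=1b
11) 2346.369ms=7b +167.598ms=1/2b
12) 2513.966ms=15/2b +167.598ms=1/2b
Σ=8b of 8 (179bpm 2/4) — PASS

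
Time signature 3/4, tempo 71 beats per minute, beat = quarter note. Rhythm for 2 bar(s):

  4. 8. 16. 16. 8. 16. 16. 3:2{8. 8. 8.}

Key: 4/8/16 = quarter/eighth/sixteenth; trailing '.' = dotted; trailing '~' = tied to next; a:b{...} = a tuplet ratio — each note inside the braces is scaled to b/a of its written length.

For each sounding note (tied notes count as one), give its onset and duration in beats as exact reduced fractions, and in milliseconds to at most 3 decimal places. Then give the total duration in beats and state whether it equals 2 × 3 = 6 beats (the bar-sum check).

1) 0.0ms=0b +1267.606ms=3/2b
2) 1267.606ms=3/2b +633.803ms=3/4b
3) 1901.408ms=9/4b +316.901ms=3/8b
4) 2218.31ms=21/8b +316.901ms=3/8b
5) 2535.211ms=3b +633.803ms=3/4b
6) 3169.014ms=15/4b +316.901ms=3/8b
7) 3485.915ms=33/8b +316.901ms=3/8b
8) 3802.817ms=9/2b +422.535ms=1/2b
9) 4225.352ms=5b +422.535ms=1/2b
10) 4647.887ms=11/2b +422.535ms=1/2b
Σ=6b of 6 (71bpm 3/4) — PASS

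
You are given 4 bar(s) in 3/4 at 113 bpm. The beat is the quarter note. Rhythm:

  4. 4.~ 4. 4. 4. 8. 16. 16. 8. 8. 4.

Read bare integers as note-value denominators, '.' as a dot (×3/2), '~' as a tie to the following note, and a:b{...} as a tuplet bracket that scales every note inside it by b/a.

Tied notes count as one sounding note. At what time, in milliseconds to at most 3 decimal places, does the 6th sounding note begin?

1. 0.0ms @ 0 + 796.46ms (3/2)
2. 796.46ms @ 3/2 + 1592.92ms (3)
3. 2389.381ms @ 9/2 + 796.46ms (3/2)
4. 3185.841ms @ 6 + 796.46ms (3/2)
5. 3982.301ms @ 15/2 + 398.23ms (3/4)
6. 4380.531ms @ 33/4 + 199.115ms (3/8)
7. 4579.646ms @ 69/8 + 199.115ms (3/8)
8. 4778.761ms @ 9 + 398.23ms (3/4)
9. 5176.991ms @ 39/4 + 398.23ms (3/4)
10. 5575.221ms @ 21/2 + 796.46ms (3/2)

note 6 onset = 33/4b = 4380.531ms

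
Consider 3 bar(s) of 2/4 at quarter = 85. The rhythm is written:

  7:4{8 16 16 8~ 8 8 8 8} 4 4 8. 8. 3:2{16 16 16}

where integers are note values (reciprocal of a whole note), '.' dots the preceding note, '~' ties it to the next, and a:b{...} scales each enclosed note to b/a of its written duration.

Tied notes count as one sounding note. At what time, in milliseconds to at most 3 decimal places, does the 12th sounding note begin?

note 12 onset = 11/2b = 3882.353ms

1. 0.0ms @ 0 + 201.681ms (2/7)
2. 201.681ms @ 2/7 + 100.84ms (1/7)
3. 302.521ms @ 3/7 + 100.84ms (1/7)
4. 403.361ms @ 4/7 + 403.361ms (4/7)
5. 806.723ms @ 8/7 + 201.681ms (2/7)
6. 1008.403ms @ 10/7 + 201.681ms (2/7)
7. 1210.084ms @ 12/7 + 201.681ms (2/7)
8. 1411.765ms @ 2 + 705.882ms (1)
9. 2117.647ms @ 3 + 705.882ms (1)
10. 2823.529ms @ 4 + 529.412ms (3/4)
11. 3352.941ms @ 19/4 + 529.412ms (3/4)
12. 3882.353ms @ 11/2 + 117.647ms (1/6)
13. 4000.0ms @ 17/3 + 117.647ms (1/6)
14. 4117.647ms @ 35/6 + 117.647ms (1/6)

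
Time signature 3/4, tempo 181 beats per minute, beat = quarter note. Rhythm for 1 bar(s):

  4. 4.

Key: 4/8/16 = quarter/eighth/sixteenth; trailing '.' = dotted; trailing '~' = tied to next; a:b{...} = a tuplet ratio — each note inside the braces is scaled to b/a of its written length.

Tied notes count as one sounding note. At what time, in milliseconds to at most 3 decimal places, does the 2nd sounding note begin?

note 2 onset = 3/2b = 497.238ms

1. 0.0ms @ 0 + 497.238ms (3/2)
2. 497.238ms @ 3/2 + 497.238ms (3/2)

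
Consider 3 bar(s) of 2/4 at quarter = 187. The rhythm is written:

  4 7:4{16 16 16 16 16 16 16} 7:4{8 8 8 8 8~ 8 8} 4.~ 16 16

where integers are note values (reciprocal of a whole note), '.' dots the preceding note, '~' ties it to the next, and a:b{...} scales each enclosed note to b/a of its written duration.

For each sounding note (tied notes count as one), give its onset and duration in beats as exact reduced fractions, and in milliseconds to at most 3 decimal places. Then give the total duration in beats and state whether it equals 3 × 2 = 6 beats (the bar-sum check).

1) 0.0ms=0b +320.856ms=1b
2) 320.856ms=1b +45.837ms=1/7b
3) 366.692ms=8/7b +45.837ms=1/7b
4) 412.529ms=9/7b +45.837ms=1/7b
5) 458.365ms=10/7b +45.837ms=1/7b
6) 504.202ms=11/7b +45.837ms=1/7b
7) 550.038ms=12/7b +45.837ms=1/7b
8) 595.875ms=13/7b +45.837ms=1/7b
9) 641.711ms=2b +91.673ms=2/7b
10) 733.384ms=16/7b +91.673ms=2/7b
11) 825.057ms=18/7b +91.673ms=2/7b
12) 916.73ms=20/7b +91.673ms=2/7b
13) 1008.403ms=22/7b +183.346ms=4/7b
14) 1191.749ms=26/7b +91.673ms=2/7b
15) 1283.422ms=4b +561.497ms=7/4b
16) 1844.92ms=23/4b +80.214ms=1/4b
Σ=6b of 6 (187bpm 2/4) — PASS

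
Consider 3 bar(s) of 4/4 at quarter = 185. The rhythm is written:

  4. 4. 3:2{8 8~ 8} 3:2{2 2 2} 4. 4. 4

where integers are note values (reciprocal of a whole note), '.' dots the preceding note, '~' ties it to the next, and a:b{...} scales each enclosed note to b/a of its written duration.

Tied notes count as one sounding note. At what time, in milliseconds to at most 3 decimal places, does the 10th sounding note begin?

note 10 onset = 11b = 3567.568ms

1. 0.0ms @ 0 + 486.486ms (3/2)
2. 486.486ms @ 3/2 + 486.486ms (3/2)
3. 972.973ms @ 3 + 108.108ms (1/3)
4. 1081.081ms @ 10/3 + 216.216ms (2/3)
5. 1297.297ms @ 4 + 432.432ms (4/3)
6. 1729.73ms @ 16/3 + 432.432ms (4/3)
7. 2162.162ms @ 20/3 + 432.432ms (4/3)
8. 2594.595ms @ 8 + 486.486ms (3/2)
9. 3081.081ms @ 19/2 + 486.486ms (3/2)
10. 3567.568ms @ 11 + 324.324ms (1)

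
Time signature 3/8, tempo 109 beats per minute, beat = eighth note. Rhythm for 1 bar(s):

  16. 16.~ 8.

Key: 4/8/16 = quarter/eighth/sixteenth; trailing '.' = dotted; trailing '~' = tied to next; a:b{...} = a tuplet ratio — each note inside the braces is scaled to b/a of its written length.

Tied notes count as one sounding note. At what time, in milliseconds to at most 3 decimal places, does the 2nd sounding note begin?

note 2 onset = 3/4b = 412.844ms

1. 0.0ms @ 0 + 412.844ms (3/4)
2. 412.844ms @ 3/4 + 1238.532ms (9/4)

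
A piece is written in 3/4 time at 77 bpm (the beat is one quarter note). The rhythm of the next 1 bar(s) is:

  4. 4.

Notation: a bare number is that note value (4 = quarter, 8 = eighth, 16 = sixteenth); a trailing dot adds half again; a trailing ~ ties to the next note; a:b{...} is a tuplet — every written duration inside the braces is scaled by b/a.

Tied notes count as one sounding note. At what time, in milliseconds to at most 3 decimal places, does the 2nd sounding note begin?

note 2 onset = 3/2b = 1168.831ms

1. 0.0ms @ 0 + 1168.831ms (3/2)
2. 1168.831ms @ 3/2 + 1168.831ms (3/2)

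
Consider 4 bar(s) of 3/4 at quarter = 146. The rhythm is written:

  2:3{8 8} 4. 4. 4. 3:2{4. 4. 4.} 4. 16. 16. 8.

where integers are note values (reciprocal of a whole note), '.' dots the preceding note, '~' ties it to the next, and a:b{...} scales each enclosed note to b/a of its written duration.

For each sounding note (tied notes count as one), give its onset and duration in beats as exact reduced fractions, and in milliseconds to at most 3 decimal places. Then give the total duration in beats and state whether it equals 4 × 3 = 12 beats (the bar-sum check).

1) 0.0ms=0b +308.219ms=3/4b
2) 308.219ms=3/4b +308.219ms=3/4b
3) 616.438ms=3/2b +616.438ms=3/2b
4) 1232.877ms=3b +616.438ms=3/2b
5) 1849.315ms=9/2b +616.438ms=3/2b
6) 2465.753ms=6b +410.959ms=1b
7) 2876.712ms=7b +410.959ms=1b
8) 3287.671ms=8b +410.959ms=1b
9) 3698.63ms=9b +616.438ms=3/2b
10) 4315.068ms=21/2b +154.11ms=3/8b
11) 4469.178ms=87/8b +154.11ms=3/8b
12) 4623.288ms=45/4b +308.219ms=3/4b
Σ=12b of 12 (146bpm 3/4) — PASS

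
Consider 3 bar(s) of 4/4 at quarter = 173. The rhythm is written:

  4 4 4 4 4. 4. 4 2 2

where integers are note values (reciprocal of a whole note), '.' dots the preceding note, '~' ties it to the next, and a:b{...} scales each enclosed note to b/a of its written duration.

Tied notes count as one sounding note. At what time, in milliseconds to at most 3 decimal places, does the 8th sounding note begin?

note 8 onset = 8b = 2774.566ms

1. 0.0ms @ 0 + 346.821ms (1)
2. 346.821ms @ 1 + 346.821ms (1)
3. 693.642ms @ 2 + 346.821ms (1)
4. 1040.462ms @ 3 + 346.821ms (1)
5. 1387.283ms @ 4 + 520.231ms (3/2)
6. 1907.514ms @ 11/2 + 520.231ms (3/2)
7. 2427.746ms @ 7 + 346.821ms (1)
8. 2774.566ms @ 8 + 693.642ms (2)
9. 3468.208ms @ 10 + 693.642ms (2)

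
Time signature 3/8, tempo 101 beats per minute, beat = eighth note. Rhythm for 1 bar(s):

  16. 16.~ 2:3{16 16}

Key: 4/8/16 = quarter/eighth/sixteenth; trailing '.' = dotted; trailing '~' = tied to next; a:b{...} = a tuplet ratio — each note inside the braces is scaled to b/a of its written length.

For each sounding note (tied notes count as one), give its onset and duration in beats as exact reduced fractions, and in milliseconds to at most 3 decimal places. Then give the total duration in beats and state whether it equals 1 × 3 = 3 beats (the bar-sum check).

1) 0.0ms=0b +445.545ms=3/4b
2) 445.545ms=3/4b +891.089ms=3/2b
3) 1336.634ms=9/4b +445.545ms=3/4b
Σ=3b of 3 (101bpm 3/8) — PASS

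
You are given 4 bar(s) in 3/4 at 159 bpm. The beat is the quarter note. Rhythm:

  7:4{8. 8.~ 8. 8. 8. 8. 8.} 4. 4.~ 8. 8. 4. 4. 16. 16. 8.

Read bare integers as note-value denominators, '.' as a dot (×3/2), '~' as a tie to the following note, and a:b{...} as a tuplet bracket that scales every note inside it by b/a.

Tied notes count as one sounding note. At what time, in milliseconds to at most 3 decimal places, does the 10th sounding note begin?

note 10 onset = 15/2b = 2830.189ms

1. 0.0ms @ 0 + 161.725ms (3/7)
2. 161.725ms @ 3/7 + 323.45ms (6/7)
3. 485.175ms @ 9/7 + 161.725ms (3/7)
4. 646.9ms @ 12/7 + 161.725ms (3/7)
5. 808.625ms @ 15/7 + 161.725ms (3/7)
6. 970.35ms @ 18/7 + 161.725ms (3/7)
7. 1132.075ms @ 3 + 566.038ms (3/2)
8. 1698.113ms @ 9/2 + 849.057ms (9/4)
9. 2547.17ms @ 27/4 + 283.019ms (3/4)
10. 2830.189ms @ 15/2 + 566.038ms (3/2)
11. 3396.226ms @ 9 + 566.038ms (3/2)
12. 3962.264ms @ 21/2 + 141.509ms (3/8)
13. 4103.774ms @ 87/8 + 141.509ms (3/8)
14. 4245.283ms @ 45/4 + 283.019ms (3/4)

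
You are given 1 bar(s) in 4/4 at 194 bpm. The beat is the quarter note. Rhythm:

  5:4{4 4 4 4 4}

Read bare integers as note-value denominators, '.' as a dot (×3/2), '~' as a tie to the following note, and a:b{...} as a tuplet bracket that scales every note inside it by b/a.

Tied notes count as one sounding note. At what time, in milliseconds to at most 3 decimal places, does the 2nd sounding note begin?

note 2 onset = 4/5b = 247.423ms

1. 0.0ms @ 0 + 247.423ms (4/5)
2. 247.423ms @ 4/5 + 247.423ms (4/5)
3. 494.845ms @ 8/5 + 247.423ms (4/5)
4. 742.268ms @ 12/5 + 247.423ms (4/5)
5. 989.691ms @ 16/5 + 247.423ms (4/5)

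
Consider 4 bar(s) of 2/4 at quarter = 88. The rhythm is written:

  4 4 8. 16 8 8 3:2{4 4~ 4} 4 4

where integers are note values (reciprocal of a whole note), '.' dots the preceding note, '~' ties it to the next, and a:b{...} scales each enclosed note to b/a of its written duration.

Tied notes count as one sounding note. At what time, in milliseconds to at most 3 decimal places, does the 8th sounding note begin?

1. 0.0ms @ 0 + 681.818ms (1)
2. 681.818ms @ 1 + 681.818ms (1)
3. 1363.636ms @ 2 + 511.364ms (3/4)
4. 1875.0ms @ 11/4 + 170.455ms (1/4)
5. 2045.455ms @ 3 + 340.909ms (1/2)
6. 2386.364ms @ 7/2 + 340.909ms (1/2)
7. 2727.273ms @ 4 + 454.545ms (2/3)
8. 3181.818ms @ 14/3 + 909.091ms (4/3)
9. 4090.909ms @ 6 + 681.818ms (1)
10. 4772.727ms @ 7 + 681.818ms (1)

note 8 onset = 14/3b = 3181.818ms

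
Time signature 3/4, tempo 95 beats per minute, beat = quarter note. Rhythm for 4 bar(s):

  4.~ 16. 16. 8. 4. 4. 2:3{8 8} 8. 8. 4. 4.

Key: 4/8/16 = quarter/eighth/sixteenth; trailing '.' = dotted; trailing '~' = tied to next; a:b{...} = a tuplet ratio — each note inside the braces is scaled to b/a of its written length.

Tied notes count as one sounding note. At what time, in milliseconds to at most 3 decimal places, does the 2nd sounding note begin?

1. 0.0ms @ 0 + 1184.211ms (15/8)
2. 1184.211ms @ 15/8 + 236.842ms (3/8)
3. 1421.053ms @ 9/4 + 473.684ms (3/4)
4. 1894.737ms @ 3 + 947.368ms (3/2)
5. 2842.105ms @ 9/2 + 947.368ms (3/2)
6. 3789.474ms @ 6 + 473.684ms (3/4)
7. 4263.158ms @ 27/4 + 473.684ms (3/4)
8. 4736.842ms @ 15/2 + 473.684ms (3/4)
9. 5210.526ms @ 33/4 + 473.684ms (3/4)
10. 5684.211ms @ 9 + 947.368ms (3/2)
11. 6631.579ms @ 21/2 + 947.368ms (3/2)

note 2 onset = 15/8b = 1184.211ms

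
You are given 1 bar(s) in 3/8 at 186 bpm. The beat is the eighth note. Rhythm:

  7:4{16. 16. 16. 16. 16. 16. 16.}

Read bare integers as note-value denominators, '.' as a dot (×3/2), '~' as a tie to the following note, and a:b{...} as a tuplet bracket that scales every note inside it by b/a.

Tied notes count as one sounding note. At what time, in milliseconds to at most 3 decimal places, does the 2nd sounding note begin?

1. 0.0ms @ 0 + 138.249ms (3/7)
2. 138.249ms @ 3/7 + 138.249ms (3/7)
3. 276.498ms @ 6/7 + 138.249ms (3/7)
4. 414.747ms @ 9/7 + 138.249ms (3/7)
5. 552.995ms @ 12/7 + 138.249ms (3/7)
6. 691.244ms @ 15/7 + 138.249ms (3/7)
7. 829.493ms @ 18/7 + 138.249ms (3/7)

note 2 onset = 3/7b = 138.249ms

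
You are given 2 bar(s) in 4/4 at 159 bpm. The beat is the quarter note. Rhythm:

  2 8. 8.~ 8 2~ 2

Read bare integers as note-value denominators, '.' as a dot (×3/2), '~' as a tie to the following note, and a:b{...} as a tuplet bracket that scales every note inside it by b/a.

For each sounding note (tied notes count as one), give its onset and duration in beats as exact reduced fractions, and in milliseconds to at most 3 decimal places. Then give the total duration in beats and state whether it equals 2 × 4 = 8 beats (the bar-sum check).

1) 0.0ms=0b +754.717ms=2b
2) 754.717ms=2b +283.019ms=3/4b
3) 1037.736ms=11/4b +471.698ms=5/4b
4) 1509.434ms=4b +1509.434ms=4b
Σ=8b of 8 (159bpm 4/4) — PASS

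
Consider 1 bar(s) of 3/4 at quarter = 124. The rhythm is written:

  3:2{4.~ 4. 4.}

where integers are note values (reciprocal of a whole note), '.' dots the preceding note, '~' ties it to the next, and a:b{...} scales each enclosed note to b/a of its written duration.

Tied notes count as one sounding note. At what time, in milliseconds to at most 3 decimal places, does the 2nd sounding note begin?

note 2 onset = 2b = 967.742ms

1. 0.0ms @ 0 + 967.742ms (2)
2. 967.742ms @ 2 + 483.871ms (1)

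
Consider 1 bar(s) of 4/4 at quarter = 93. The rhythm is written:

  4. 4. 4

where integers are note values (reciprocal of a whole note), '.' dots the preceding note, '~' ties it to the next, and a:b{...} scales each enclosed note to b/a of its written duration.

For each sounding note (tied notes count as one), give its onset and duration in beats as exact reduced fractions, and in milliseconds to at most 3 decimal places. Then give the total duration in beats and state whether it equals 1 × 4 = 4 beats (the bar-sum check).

1) 0.0ms=0b +967.742ms=3/2b
2) 967.742ms=3/2b +967.742ms=3/2b
3) 1935.484ms=3b +645.161ms=1b
Σ=4b of 4 (93bpm 4/4) — PASS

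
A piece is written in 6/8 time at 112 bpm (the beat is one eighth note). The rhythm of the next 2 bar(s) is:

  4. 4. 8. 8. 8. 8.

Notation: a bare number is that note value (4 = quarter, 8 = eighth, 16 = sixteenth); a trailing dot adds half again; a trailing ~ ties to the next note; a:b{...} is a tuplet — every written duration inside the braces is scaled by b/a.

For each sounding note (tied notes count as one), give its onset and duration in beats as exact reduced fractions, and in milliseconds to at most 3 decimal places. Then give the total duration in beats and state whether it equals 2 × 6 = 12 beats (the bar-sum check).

1) 0.0ms=0b +1607.143ms=3b
2) 1607.143ms=3b +1607.143ms=3b
3) 3214.286ms=6b +803.571ms=3/2b
4) 4017.857ms=15/2b +803.571ms=3/2b
5) 4821.429ms=9b +803.571ms=3/2b
6) 5625.0ms=21/2b +803.571ms=3/2b
Σ=12b of 12 (112bpm 6/8) — PASS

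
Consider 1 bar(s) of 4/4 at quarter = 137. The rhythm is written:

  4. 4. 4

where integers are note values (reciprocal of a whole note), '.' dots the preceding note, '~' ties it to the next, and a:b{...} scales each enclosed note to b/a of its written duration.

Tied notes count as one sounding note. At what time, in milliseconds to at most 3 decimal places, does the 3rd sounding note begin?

1. 0.0ms @ 0 + 656.934ms (3/2)
2. 656.934ms @ 3/2 + 656.934ms (3/2)
3. 1313.869ms @ 3 + 437.956ms (1)

note 3 onset = 3b = 1313.869ms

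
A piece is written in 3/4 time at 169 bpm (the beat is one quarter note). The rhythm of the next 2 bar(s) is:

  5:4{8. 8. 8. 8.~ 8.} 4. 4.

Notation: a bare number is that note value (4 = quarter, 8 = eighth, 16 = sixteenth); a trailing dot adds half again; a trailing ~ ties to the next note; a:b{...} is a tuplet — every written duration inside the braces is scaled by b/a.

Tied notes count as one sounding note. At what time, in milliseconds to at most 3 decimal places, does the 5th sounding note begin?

1. 0.0ms @ 0 + 213.018ms (3/5)
2. 213.018ms @ 3/5 + 213.018ms (3/5)
3. 426.036ms @ 6/5 + 213.018ms (3/5)
4. 639.053ms @ 9/5 + 426.036ms (6/5)
5. 1065.089ms @ 3 + 532.544ms (3/2)
6. 1597.633ms @ 9/2 + 532.544ms (3/2)

note 5 onset = 3b = 1065.089ms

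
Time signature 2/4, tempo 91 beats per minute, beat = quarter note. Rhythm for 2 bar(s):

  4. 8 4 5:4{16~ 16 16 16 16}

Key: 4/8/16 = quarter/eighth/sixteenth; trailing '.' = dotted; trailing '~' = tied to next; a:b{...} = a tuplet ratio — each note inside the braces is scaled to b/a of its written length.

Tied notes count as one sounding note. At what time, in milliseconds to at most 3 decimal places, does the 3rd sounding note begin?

1. 0.0ms @ 0 + 989.011ms (3/2)
2. 989.011ms @ 3/2 + 329.67ms (1/2)
3. 1318.681ms @ 2 + 659.341ms (1)
4. 1978.022ms @ 3 + 263.736ms (2/5)
5. 2241.758ms @ 17/5 + 131.868ms (1/5)
6. 2373.626ms @ 18/5 + 131.868ms (1/5)
7. 2505.495ms @ 19/5 + 131.868ms (1/5)

note 3 onset = 2b = 1318.681ms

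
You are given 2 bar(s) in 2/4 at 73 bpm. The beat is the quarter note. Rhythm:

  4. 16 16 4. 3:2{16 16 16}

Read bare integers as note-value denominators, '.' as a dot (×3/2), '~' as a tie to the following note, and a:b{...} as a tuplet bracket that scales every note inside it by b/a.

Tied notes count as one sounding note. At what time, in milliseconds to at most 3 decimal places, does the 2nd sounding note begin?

note 2 onset = 3/2b = 1232.877ms

1. 0.0ms @ 0 + 1232.877ms (3/2)
2. 1232.877ms @ 3/2 + 205.479ms (1/4)
3. 1438.356ms @ 7/4 + 205.479ms (1/4)
4. 1643.836ms @ 2 + 1232.877ms (3/2)
5. 2876.712ms @ 7/2 + 136.986ms (1/6)
6. 3013.699ms @ 11/3 + 136.986ms (1/6)
7. 3150.685ms @ 23/6 + 136.986ms (1/6)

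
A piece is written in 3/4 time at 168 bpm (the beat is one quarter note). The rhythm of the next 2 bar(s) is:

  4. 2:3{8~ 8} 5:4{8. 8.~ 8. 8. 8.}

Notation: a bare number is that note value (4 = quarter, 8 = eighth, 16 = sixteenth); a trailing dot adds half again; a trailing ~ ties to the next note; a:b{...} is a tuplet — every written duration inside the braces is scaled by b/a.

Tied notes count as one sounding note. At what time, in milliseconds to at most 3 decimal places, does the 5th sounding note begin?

1. 0.0ms @ 0 + 535.714ms (3/2)
2. 535.714ms @ 3/2 + 535.714ms (3/2)
3. 1071.429ms @ 3 + 214.286ms (3/5)
4. 1285.714ms @ 18/5 + 428.571ms (6/5)
5. 1714.286ms @ 24/5 + 214.286ms (3/5)
6. 1928.571ms @ 27/5 + 214.286ms (3/5)

note 5 onset = 24/5b = 1714.286ms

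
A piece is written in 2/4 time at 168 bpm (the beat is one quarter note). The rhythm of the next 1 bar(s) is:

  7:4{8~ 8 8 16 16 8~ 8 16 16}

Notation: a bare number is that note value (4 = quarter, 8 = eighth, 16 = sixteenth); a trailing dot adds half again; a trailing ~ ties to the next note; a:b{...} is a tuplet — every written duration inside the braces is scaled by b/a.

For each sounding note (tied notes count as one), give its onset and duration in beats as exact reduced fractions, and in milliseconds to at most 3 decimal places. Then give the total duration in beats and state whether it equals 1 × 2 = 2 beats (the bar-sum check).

1) 0.0ms=0b +204.082ms=4/7b
2) 204.082ms=4/7b +102.041ms=2/7b
3) 306.122ms=6/7b +51.02ms=1/7b
4) 357.143ms=1b +51.02ms=1/7b
5) 408.163ms=8/7b +204.082ms=4/7b
6) 612.245ms=12/7b +51.02ms=1/7b
7) 663.265ms=13/7b +51.02ms=1/7b
Σ=2b of 2 (168bpm 2/4) — PASS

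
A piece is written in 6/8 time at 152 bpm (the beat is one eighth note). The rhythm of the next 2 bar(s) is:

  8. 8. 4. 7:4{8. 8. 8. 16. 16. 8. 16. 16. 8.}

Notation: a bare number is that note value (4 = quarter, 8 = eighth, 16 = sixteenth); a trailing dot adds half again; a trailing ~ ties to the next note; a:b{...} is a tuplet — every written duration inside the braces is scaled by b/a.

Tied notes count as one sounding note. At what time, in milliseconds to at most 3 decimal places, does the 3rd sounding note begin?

note 3 onset = 3b = 1184.211ms

1. 0.0ms @ 0 + 592.105ms (3/2)
2. 592.105ms @ 3/2 + 592.105ms (3/2)
3. 1184.211ms @ 3 + 1184.211ms (3)
4. 2368.421ms @ 6 + 338.346ms (6/7)
5. 2706.767ms @ 48/7 + 338.346ms (6/7)
6. 3045.113ms @ 54/7 + 338.346ms (6/7)
7. 3383.459ms @ 60/7 + 169.173ms (3/7)
8. 3552.632ms @ 9 + 169.173ms (3/7)
9. 3721.805ms @ 66/7 + 338.346ms (6/7)
10. 4060.15ms @ 72/7 + 169.173ms (3/7)
11. 4229.323ms @ 75/7 + 169.173ms (3/7)
12. 4398.496ms @ 78/7 + 338.346ms (6/7)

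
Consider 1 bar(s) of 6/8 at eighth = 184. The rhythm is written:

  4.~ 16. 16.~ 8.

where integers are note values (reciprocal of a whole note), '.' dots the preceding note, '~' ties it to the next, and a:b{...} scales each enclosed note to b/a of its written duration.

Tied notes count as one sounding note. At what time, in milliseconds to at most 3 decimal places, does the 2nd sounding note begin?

note 2 onset = 15/4b = 1222.826ms

1. 0.0ms @ 0 + 1222.826ms (15/4)
2. 1222.826ms @ 15/4 + 733.696ms (9/4)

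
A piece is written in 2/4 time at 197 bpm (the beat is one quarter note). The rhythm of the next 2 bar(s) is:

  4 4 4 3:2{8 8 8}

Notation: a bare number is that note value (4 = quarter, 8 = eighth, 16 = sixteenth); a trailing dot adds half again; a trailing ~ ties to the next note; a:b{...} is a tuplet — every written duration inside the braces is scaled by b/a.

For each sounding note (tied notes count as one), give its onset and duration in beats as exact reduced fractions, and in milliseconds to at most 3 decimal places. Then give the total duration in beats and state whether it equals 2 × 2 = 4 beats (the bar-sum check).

1) 0.0ms=0b +304.569ms=1b
2) 304.569ms=1b +304.569ms=1b
3) 609.137ms=2b +304.569ms=1b
4) 913.706ms=3b +101.523ms=1/3b
5) 1015.228ms=10/3b +101.523ms=1/3b
6) 1116.751ms=11/3b +101.523ms=1/3b
Σ=4b of 4 (197bpm 2/4) — PASS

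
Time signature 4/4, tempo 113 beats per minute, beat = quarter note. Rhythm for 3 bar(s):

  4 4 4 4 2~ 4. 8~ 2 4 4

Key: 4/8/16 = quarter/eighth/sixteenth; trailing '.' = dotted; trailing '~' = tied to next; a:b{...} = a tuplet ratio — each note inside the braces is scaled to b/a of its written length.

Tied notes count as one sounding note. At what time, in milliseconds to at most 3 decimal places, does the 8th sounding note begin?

1. 0.0ms @ 0 + 530.973ms (1)
2. 530.973ms @ 1 + 530.973ms (1)
3. 1061.947ms @ 2 + 530.973ms (1)
4. 1592.92ms @ 3 + 530.973ms (1)
5. 2123.894ms @ 4 + 1858.407ms (7/2)
6. 3982.301ms @ 15/2 + 1327.434ms (5/2)
7. 5309.735ms @ 10 + 530.973ms (1)
8. 5840.708ms @ 11 + 530.973ms (1)

note 8 onset = 11b = 5840.708ms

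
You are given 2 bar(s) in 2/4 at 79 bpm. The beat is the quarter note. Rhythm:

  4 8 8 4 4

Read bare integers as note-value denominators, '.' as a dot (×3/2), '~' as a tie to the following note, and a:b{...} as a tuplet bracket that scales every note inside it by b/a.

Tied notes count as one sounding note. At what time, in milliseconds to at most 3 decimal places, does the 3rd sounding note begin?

1. 0.0ms @ 0 + 759.494ms (1)
2. 759.494ms @ 1 + 379.747ms (1/2)
3. 1139.241ms @ 3/2 + 379.747ms (1/2)
4. 1518.987ms @ 2 + 759.494ms (1)
5. 2278.481ms @ 3 + 759.494ms (1)

note 3 onset = 3/2b = 1139.241ms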